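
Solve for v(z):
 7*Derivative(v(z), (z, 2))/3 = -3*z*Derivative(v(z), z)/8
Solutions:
 v(z) = C1 + C2*erf(3*sqrt(7)*z/28)


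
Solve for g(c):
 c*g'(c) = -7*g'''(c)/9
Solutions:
 g(c) = C1 + Integral(C2*airyai(-21^(2/3)*c/7) + C3*airybi(-21^(2/3)*c/7), c)


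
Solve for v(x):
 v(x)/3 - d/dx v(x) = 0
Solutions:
 v(x) = C1*exp(x/3)


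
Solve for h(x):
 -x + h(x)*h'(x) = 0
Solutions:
 h(x) = -sqrt(C1 + x^2)
 h(x) = sqrt(C1 + x^2)


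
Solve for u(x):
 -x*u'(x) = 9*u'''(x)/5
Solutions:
 u(x) = C1 + Integral(C2*airyai(-15^(1/3)*x/3) + C3*airybi(-15^(1/3)*x/3), x)


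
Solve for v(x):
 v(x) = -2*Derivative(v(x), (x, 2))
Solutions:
 v(x) = C1*sin(sqrt(2)*x/2) + C2*cos(sqrt(2)*x/2)


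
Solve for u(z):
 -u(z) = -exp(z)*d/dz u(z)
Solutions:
 u(z) = C1*exp(-exp(-z))


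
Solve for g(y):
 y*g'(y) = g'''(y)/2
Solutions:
 g(y) = C1 + Integral(C2*airyai(2^(1/3)*y) + C3*airybi(2^(1/3)*y), y)


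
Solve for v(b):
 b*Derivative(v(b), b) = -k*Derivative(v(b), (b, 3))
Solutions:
 v(b) = C1 + Integral(C2*airyai(b*(-1/k)^(1/3)) + C3*airybi(b*(-1/k)^(1/3)), b)


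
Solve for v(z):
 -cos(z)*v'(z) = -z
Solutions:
 v(z) = C1 + Integral(z/cos(z), z)


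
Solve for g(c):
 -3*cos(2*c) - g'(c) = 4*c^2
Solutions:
 g(c) = C1 - 4*c^3/3 - 3*sin(2*c)/2


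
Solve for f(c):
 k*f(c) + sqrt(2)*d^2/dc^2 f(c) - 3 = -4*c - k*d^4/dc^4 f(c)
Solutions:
 f(c) = C1*exp(-2^(3/4)*c*sqrt((-sqrt(1 - 2*k^2) - 1)/k)/2) + C2*exp(2^(3/4)*c*sqrt((-sqrt(1 - 2*k^2) - 1)/k)/2) + C3*exp(-2^(3/4)*c*sqrt((sqrt(1 - 2*k^2) - 1)/k)/2) + C4*exp(2^(3/4)*c*sqrt((sqrt(1 - 2*k^2) - 1)/k)/2) - 4*c/k + 3/k


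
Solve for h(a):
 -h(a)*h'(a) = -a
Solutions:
 h(a) = -sqrt(C1 + a^2)
 h(a) = sqrt(C1 + a^2)


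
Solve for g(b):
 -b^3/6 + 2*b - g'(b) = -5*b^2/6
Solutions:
 g(b) = C1 - b^4/24 + 5*b^3/18 + b^2


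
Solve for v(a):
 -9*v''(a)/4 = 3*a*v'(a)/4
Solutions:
 v(a) = C1 + C2*erf(sqrt(6)*a/6)


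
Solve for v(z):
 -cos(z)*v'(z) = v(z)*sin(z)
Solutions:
 v(z) = C1*cos(z)


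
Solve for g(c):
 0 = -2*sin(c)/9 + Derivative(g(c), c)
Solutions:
 g(c) = C1 - 2*cos(c)/9


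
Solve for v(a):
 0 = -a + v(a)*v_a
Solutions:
 v(a) = -sqrt(C1 + a^2)
 v(a) = sqrt(C1 + a^2)


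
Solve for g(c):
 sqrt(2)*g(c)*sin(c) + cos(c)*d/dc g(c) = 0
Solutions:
 g(c) = C1*cos(c)^(sqrt(2))


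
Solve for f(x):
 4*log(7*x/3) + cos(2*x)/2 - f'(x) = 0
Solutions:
 f(x) = C1 + 4*x*log(x) - 4*x*log(3) - 4*x + 4*x*log(7) + sin(2*x)/4


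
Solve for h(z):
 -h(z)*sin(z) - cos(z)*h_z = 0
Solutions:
 h(z) = C1*cos(z)


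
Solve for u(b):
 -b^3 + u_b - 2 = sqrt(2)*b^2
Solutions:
 u(b) = C1 + b^4/4 + sqrt(2)*b^3/3 + 2*b


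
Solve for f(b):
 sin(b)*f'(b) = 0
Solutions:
 f(b) = C1


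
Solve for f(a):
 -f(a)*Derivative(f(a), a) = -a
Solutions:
 f(a) = -sqrt(C1 + a^2)
 f(a) = sqrt(C1 + a^2)


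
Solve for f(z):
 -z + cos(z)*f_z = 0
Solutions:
 f(z) = C1 + Integral(z/cos(z), z)


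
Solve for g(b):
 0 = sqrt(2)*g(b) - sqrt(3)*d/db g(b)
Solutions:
 g(b) = C1*exp(sqrt(6)*b/3)


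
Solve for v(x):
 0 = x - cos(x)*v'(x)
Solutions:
 v(x) = C1 + Integral(x/cos(x), x)


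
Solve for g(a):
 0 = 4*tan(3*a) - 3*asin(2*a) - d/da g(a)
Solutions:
 g(a) = C1 - 3*a*asin(2*a) - 3*sqrt(1 - 4*a^2)/2 - 4*log(cos(3*a))/3


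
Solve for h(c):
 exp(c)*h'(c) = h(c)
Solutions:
 h(c) = C1*exp(-exp(-c))


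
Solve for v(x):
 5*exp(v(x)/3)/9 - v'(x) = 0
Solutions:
 v(x) = 3*log(-1/(C1 + 5*x)) + 9*log(3)


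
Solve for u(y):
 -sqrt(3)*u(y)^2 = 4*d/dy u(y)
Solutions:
 u(y) = 4/(C1 + sqrt(3)*y)


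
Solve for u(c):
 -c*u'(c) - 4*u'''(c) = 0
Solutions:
 u(c) = C1 + Integral(C2*airyai(-2^(1/3)*c/2) + C3*airybi(-2^(1/3)*c/2), c)


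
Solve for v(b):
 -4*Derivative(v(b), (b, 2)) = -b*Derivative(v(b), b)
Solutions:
 v(b) = C1 + C2*erfi(sqrt(2)*b/4)


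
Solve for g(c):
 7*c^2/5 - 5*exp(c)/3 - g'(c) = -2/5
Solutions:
 g(c) = C1 + 7*c^3/15 + 2*c/5 - 5*exp(c)/3


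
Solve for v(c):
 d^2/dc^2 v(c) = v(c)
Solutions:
 v(c) = C1*exp(-c) + C2*exp(c)


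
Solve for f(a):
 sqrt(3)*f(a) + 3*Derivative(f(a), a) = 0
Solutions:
 f(a) = C1*exp(-sqrt(3)*a/3)


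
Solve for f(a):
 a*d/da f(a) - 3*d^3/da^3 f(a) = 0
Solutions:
 f(a) = C1 + Integral(C2*airyai(3^(2/3)*a/3) + C3*airybi(3^(2/3)*a/3), a)


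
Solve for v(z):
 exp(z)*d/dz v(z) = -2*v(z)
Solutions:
 v(z) = C1*exp(2*exp(-z))


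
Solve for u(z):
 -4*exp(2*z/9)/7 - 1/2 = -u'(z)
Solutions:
 u(z) = C1 + z/2 + 18*exp(2*z/9)/7


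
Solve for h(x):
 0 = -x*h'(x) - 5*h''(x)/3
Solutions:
 h(x) = C1 + C2*erf(sqrt(30)*x/10)


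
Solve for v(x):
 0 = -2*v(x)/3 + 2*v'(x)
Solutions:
 v(x) = C1*exp(x/3)


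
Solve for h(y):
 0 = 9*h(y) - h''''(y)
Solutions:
 h(y) = C1*exp(-sqrt(3)*y) + C2*exp(sqrt(3)*y) + C3*sin(sqrt(3)*y) + C4*cos(sqrt(3)*y)


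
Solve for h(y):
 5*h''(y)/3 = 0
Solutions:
 h(y) = C1 + C2*y


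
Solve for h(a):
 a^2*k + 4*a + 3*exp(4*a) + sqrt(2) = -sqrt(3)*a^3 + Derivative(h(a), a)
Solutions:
 h(a) = C1 + sqrt(3)*a^4/4 + a^3*k/3 + 2*a^2 + sqrt(2)*a + 3*exp(4*a)/4


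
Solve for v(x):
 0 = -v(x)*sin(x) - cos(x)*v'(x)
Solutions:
 v(x) = C1*cos(x)


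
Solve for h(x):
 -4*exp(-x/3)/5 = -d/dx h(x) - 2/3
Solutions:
 h(x) = C1 - 2*x/3 - 12*exp(-x/3)/5


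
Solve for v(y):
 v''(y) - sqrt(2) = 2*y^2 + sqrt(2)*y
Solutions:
 v(y) = C1 + C2*y + y^4/6 + sqrt(2)*y^3/6 + sqrt(2)*y^2/2


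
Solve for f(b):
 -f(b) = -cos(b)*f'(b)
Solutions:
 f(b) = C1*sqrt(sin(b) + 1)/sqrt(sin(b) - 1)


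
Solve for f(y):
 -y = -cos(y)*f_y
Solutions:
 f(y) = C1 + Integral(y/cos(y), y)


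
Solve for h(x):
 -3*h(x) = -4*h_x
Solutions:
 h(x) = C1*exp(3*x/4)


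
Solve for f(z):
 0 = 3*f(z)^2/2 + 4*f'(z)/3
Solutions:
 f(z) = 8/(C1 + 9*z)


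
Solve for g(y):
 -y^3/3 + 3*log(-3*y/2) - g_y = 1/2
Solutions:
 g(y) = C1 - y^4/12 + 3*y*log(-y) + y*(-7/2 - 3*log(2) + 3*log(3))


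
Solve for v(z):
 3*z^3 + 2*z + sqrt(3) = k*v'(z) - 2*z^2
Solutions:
 v(z) = C1 + 3*z^4/(4*k) + 2*z^3/(3*k) + z^2/k + sqrt(3)*z/k


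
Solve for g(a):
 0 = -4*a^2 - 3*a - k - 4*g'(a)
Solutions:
 g(a) = C1 - a^3/3 - 3*a^2/8 - a*k/4


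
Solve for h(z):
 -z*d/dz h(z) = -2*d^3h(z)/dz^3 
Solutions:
 h(z) = C1 + Integral(C2*airyai(2^(2/3)*z/2) + C3*airybi(2^(2/3)*z/2), z)


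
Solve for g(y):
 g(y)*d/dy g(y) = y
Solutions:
 g(y) = -sqrt(C1 + y^2)
 g(y) = sqrt(C1 + y^2)


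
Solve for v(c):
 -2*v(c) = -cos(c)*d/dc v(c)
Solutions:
 v(c) = C1*(sin(c) + 1)/(sin(c) - 1)


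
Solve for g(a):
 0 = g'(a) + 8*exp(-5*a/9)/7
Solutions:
 g(a) = C1 + 72*exp(-5*a/9)/35


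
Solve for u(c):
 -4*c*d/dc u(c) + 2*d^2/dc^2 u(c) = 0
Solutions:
 u(c) = C1 + C2*erfi(c)


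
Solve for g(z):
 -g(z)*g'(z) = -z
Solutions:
 g(z) = -sqrt(C1 + z^2)
 g(z) = sqrt(C1 + z^2)


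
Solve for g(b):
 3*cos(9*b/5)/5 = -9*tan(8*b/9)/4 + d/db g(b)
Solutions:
 g(b) = C1 - 81*log(cos(8*b/9))/32 + sin(9*b/5)/3


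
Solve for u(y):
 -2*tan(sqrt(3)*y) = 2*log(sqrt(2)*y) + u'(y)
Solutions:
 u(y) = C1 - 2*y*log(y) - y*log(2) + 2*y + 2*sqrt(3)*log(cos(sqrt(3)*y))/3


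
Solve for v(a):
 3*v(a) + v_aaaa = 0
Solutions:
 v(a) = (C1*sin(sqrt(2)*3^(1/4)*a/2) + C2*cos(sqrt(2)*3^(1/4)*a/2))*exp(-sqrt(2)*3^(1/4)*a/2) + (C3*sin(sqrt(2)*3^(1/4)*a/2) + C4*cos(sqrt(2)*3^(1/4)*a/2))*exp(sqrt(2)*3^(1/4)*a/2)


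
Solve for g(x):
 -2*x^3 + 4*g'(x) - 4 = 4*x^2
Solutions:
 g(x) = C1 + x^4/8 + x^3/3 + x


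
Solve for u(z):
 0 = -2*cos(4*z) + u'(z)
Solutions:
 u(z) = C1 + sin(4*z)/2


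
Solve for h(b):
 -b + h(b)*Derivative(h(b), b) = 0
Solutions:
 h(b) = -sqrt(C1 + b^2)
 h(b) = sqrt(C1 + b^2)


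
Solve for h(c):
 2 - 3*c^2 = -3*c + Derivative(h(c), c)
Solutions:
 h(c) = C1 - c^3 + 3*c^2/2 + 2*c


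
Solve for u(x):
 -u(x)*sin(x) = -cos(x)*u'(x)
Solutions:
 u(x) = C1/cos(x)


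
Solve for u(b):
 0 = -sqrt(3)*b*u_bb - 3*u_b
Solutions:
 u(b) = C1 + C2*b^(1 - sqrt(3))


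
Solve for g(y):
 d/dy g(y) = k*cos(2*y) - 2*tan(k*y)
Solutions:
 g(y) = C1 + k*sin(2*y)/2 - 2*Piecewise((-log(cos(k*y))/k, Ne(k, 0)), (0, True))


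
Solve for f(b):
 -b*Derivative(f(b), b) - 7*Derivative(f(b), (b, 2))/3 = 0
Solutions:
 f(b) = C1 + C2*erf(sqrt(42)*b/14)


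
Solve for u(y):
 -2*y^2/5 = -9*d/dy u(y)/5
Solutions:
 u(y) = C1 + 2*y^3/27


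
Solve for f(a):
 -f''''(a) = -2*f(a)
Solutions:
 f(a) = C1*exp(-2^(1/4)*a) + C2*exp(2^(1/4)*a) + C3*sin(2^(1/4)*a) + C4*cos(2^(1/4)*a)


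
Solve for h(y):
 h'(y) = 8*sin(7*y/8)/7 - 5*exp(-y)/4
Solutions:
 h(y) = C1 - 64*cos(7*y/8)/49 + 5*exp(-y)/4


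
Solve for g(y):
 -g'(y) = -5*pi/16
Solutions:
 g(y) = C1 + 5*pi*y/16


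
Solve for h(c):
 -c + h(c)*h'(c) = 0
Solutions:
 h(c) = -sqrt(C1 + c^2)
 h(c) = sqrt(C1 + c^2)


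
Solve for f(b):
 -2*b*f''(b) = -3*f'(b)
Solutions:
 f(b) = C1 + C2*b^(5/2)


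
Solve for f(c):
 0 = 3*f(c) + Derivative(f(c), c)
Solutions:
 f(c) = C1*exp(-3*c)


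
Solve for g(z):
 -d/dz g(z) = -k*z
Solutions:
 g(z) = C1 + k*z^2/2


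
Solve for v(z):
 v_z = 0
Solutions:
 v(z) = C1


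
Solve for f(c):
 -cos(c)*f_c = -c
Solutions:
 f(c) = C1 + Integral(c/cos(c), c)


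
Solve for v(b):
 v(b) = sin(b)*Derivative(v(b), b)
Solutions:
 v(b) = C1*sqrt(cos(b) - 1)/sqrt(cos(b) + 1)


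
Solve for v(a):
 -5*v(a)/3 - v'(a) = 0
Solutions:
 v(a) = C1*exp(-5*a/3)


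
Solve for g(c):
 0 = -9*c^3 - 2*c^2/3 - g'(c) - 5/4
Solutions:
 g(c) = C1 - 9*c^4/4 - 2*c^3/9 - 5*c/4


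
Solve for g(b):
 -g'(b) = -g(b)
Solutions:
 g(b) = C1*exp(b)


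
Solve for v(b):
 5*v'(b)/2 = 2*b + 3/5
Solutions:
 v(b) = C1 + 2*b^2/5 + 6*b/25


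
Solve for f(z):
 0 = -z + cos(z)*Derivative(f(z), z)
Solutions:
 f(z) = C1 + Integral(z/cos(z), z)


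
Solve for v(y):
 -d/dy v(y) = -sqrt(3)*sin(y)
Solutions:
 v(y) = C1 - sqrt(3)*cos(y)


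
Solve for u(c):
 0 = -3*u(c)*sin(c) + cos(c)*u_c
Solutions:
 u(c) = C1/cos(c)^3


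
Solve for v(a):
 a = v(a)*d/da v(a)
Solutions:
 v(a) = -sqrt(C1 + a^2)
 v(a) = sqrt(C1 + a^2)


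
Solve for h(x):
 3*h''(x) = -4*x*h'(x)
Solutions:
 h(x) = C1 + C2*erf(sqrt(6)*x/3)


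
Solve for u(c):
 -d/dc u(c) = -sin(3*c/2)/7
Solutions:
 u(c) = C1 - 2*cos(3*c/2)/21


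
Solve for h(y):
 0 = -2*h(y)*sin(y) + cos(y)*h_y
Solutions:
 h(y) = C1/cos(y)^2


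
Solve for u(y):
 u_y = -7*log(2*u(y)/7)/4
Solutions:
 4*Integral(1/(log(_y) - log(7) + log(2)), (_y, u(y)))/7 = C1 - y


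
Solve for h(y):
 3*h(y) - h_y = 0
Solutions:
 h(y) = C1*exp(3*y)


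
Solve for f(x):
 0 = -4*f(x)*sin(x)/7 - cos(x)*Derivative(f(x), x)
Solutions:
 f(x) = C1*cos(x)^(4/7)


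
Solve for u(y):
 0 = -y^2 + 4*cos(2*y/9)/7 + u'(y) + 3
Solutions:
 u(y) = C1 + y^3/3 - 3*y - 18*sin(2*y/9)/7


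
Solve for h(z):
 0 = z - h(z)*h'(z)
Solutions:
 h(z) = -sqrt(C1 + z^2)
 h(z) = sqrt(C1 + z^2)


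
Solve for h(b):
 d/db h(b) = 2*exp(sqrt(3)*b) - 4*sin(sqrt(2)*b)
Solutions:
 h(b) = C1 + 2*sqrt(3)*exp(sqrt(3)*b)/3 + 2*sqrt(2)*cos(sqrt(2)*b)


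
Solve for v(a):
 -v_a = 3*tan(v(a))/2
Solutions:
 v(a) = pi - asin(C1*exp(-3*a/2))
 v(a) = asin(C1*exp(-3*a/2))


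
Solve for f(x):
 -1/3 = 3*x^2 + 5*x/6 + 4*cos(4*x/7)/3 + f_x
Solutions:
 f(x) = C1 - x^3 - 5*x^2/12 - x/3 - 7*sin(4*x/7)/3


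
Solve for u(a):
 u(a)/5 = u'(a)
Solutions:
 u(a) = C1*exp(a/5)


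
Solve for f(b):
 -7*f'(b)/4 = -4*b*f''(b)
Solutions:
 f(b) = C1 + C2*b^(23/16)


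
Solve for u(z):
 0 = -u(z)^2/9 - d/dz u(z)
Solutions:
 u(z) = 9/(C1 + z)


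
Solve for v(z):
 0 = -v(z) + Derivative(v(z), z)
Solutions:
 v(z) = C1*exp(z)


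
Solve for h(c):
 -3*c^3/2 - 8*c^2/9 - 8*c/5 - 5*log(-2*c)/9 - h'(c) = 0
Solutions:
 h(c) = C1 - 3*c^4/8 - 8*c^3/27 - 4*c^2/5 - 5*c*log(-c)/9 + 5*c*(1 - log(2))/9


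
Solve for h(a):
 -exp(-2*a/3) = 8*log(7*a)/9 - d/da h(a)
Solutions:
 h(a) = C1 + 8*a*log(a)/9 + 8*a*(-1 + log(7))/9 - 3*exp(-2*a/3)/2


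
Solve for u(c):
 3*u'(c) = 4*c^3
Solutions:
 u(c) = C1 + c^4/3


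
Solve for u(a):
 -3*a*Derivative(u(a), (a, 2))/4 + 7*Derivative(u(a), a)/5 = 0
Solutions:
 u(a) = C1 + C2*a^(43/15)


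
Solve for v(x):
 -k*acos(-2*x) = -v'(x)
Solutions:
 v(x) = C1 + k*(x*acos(-2*x) + sqrt(1 - 4*x^2)/2)


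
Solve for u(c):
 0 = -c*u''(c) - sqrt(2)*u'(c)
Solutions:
 u(c) = C1 + C2*c^(1 - sqrt(2))


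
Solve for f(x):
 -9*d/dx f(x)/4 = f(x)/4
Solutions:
 f(x) = C1*exp(-x/9)


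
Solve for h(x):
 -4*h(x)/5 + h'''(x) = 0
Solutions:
 h(x) = C3*exp(10^(2/3)*x/5) + (C1*sin(10^(2/3)*sqrt(3)*x/10) + C2*cos(10^(2/3)*sqrt(3)*x/10))*exp(-10^(2/3)*x/10)


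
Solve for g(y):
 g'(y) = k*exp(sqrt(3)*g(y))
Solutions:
 g(y) = sqrt(3)*(2*log(-1/(C1 + k*y)) - log(3))/6


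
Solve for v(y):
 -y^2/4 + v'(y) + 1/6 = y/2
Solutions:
 v(y) = C1 + y^3/12 + y^2/4 - y/6


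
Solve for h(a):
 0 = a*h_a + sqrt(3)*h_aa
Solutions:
 h(a) = C1 + C2*erf(sqrt(2)*3^(3/4)*a/6)


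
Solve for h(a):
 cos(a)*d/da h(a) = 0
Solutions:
 h(a) = C1


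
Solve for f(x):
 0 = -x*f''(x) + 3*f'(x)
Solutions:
 f(x) = C1 + C2*x^4


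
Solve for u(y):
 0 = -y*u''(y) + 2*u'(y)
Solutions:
 u(y) = C1 + C2*y^3


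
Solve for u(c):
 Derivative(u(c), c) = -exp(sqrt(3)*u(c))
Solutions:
 u(c) = sqrt(3)*(2*log(1/(C1 + c)) - log(3))/6


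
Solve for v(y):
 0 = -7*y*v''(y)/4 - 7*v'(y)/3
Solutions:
 v(y) = C1 + C2/y^(1/3)


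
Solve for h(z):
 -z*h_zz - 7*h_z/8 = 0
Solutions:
 h(z) = C1 + C2*z^(1/8)


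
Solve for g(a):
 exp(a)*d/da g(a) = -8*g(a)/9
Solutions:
 g(a) = C1*exp(8*exp(-a)/9)


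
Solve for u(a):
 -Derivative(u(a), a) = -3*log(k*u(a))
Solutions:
 li(k*u(a))/k = C1 + 3*a


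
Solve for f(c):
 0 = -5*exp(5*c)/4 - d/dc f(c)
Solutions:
 f(c) = C1 - exp(5*c)/4


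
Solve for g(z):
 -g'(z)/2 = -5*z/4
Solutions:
 g(z) = C1 + 5*z^2/4


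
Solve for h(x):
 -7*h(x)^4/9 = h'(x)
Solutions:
 h(x) = 3^(1/3)*(1/(C1 + 7*x))^(1/3)
 h(x) = (-3^(1/3) - 3^(5/6)*I)*(1/(C1 + 7*x))^(1/3)/2
 h(x) = (-3^(1/3) + 3^(5/6)*I)*(1/(C1 + 7*x))^(1/3)/2


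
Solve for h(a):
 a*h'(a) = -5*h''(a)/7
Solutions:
 h(a) = C1 + C2*erf(sqrt(70)*a/10)


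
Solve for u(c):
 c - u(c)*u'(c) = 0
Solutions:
 u(c) = -sqrt(C1 + c^2)
 u(c) = sqrt(C1 + c^2)


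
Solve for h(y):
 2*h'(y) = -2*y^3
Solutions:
 h(y) = C1 - y^4/4


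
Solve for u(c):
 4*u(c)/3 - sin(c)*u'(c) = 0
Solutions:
 u(c) = C1*(cos(c) - 1)^(2/3)/(cos(c) + 1)^(2/3)


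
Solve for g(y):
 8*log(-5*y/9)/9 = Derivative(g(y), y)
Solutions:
 g(y) = C1 + 8*y*log(-y)/9 + 8*y*(-2*log(3) - 1 + log(5))/9


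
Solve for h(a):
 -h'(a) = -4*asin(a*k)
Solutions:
 h(a) = C1 + 4*Piecewise((a*asin(a*k) + sqrt(-a^2*k^2 + 1)/k, Ne(k, 0)), (0, True))


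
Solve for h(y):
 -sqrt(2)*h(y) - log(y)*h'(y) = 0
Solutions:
 h(y) = C1*exp(-sqrt(2)*li(y))


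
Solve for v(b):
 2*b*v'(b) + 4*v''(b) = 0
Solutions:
 v(b) = C1 + C2*erf(b/2)


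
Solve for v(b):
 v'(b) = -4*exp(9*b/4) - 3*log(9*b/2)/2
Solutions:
 v(b) = C1 - 3*b*log(b)/2 + b*(-3*log(3) + 3*log(2)/2 + 3/2) - 16*exp(9*b/4)/9


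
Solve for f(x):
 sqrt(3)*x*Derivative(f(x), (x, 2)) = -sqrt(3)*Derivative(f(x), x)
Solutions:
 f(x) = C1 + C2*log(x)


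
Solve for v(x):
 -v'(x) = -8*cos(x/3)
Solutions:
 v(x) = C1 + 24*sin(x/3)


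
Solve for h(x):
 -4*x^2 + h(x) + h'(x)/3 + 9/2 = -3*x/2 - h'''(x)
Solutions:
 h(x) = C1*exp(2^(1/3)*x*(-2/(27 + sqrt(733))^(1/3) + 2^(1/3)*(27 + sqrt(733))^(1/3))/12)*sin(2^(1/3)*sqrt(3)*x*(2/(27 + sqrt(733))^(1/3) + 2^(1/3)*(27 + sqrt(733))^(1/3))/12) + C2*exp(2^(1/3)*x*(-2/(27 + sqrt(733))^(1/3) + 2^(1/3)*(27 + sqrt(733))^(1/3))/12)*cos(2^(1/3)*sqrt(3)*x*(2/(27 + sqrt(733))^(1/3) + 2^(1/3)*(27 + sqrt(733))^(1/3))/12) + C3*exp(-2^(1/3)*x*(-2/(27 + sqrt(733))^(1/3) + 2^(1/3)*(27 + sqrt(733))^(1/3))/6) + 4*x^2 - 25*x/6 - 28/9


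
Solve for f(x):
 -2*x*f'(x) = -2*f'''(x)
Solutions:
 f(x) = C1 + Integral(C2*airyai(x) + C3*airybi(x), x)


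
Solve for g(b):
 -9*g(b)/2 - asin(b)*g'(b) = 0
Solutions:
 g(b) = C1*exp(-9*Integral(1/asin(b), b)/2)


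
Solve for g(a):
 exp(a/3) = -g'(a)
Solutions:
 g(a) = C1 - 3*exp(a/3)


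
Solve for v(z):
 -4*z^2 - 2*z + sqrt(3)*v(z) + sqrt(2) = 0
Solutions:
 v(z) = 4*sqrt(3)*z^2/3 + 2*sqrt(3)*z/3 - sqrt(6)/3


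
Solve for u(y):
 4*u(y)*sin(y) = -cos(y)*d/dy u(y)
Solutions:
 u(y) = C1*cos(y)^4


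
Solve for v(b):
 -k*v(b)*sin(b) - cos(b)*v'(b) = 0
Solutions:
 v(b) = C1*exp(k*log(cos(b)))


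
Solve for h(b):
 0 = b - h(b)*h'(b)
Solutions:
 h(b) = -sqrt(C1 + b^2)
 h(b) = sqrt(C1 + b^2)


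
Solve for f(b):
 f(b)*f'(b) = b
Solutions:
 f(b) = -sqrt(C1 + b^2)
 f(b) = sqrt(C1 + b^2)


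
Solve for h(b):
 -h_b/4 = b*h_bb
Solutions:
 h(b) = C1 + C2*b^(3/4)


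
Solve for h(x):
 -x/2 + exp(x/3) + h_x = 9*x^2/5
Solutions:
 h(x) = C1 + 3*x^3/5 + x^2/4 - 3*exp(x/3)


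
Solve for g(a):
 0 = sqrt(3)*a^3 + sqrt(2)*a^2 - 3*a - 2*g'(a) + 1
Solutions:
 g(a) = C1 + sqrt(3)*a^4/8 + sqrt(2)*a^3/6 - 3*a^2/4 + a/2


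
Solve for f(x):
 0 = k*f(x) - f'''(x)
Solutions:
 f(x) = C1*exp(k^(1/3)*x) + C2*exp(k^(1/3)*x*(-1 + sqrt(3)*I)/2) + C3*exp(-k^(1/3)*x*(1 + sqrt(3)*I)/2)


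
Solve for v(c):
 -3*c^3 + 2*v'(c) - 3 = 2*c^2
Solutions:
 v(c) = C1 + 3*c^4/8 + c^3/3 + 3*c/2


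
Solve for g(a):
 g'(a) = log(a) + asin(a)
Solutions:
 g(a) = C1 + a*log(a) + a*asin(a) - a + sqrt(1 - a^2)


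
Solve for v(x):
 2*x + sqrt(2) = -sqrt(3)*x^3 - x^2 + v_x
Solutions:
 v(x) = C1 + sqrt(3)*x^4/4 + x^3/3 + x^2 + sqrt(2)*x


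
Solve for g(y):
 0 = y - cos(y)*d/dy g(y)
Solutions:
 g(y) = C1 + Integral(y/cos(y), y)


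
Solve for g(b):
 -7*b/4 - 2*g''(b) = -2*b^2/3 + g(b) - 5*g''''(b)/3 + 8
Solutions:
 g(b) = C1*exp(-sqrt(5)*b*sqrt(3 + 2*sqrt(6))/5) + C2*exp(sqrt(5)*b*sqrt(3 + 2*sqrt(6))/5) + C3*sin(sqrt(5)*b*sqrt(-3 + 2*sqrt(6))/5) + C4*cos(sqrt(5)*b*sqrt(-3 + 2*sqrt(6))/5) + 2*b^2/3 - 7*b/4 - 32/3


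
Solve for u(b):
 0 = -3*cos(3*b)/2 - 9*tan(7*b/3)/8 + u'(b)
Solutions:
 u(b) = C1 - 27*log(cos(7*b/3))/56 + sin(3*b)/2


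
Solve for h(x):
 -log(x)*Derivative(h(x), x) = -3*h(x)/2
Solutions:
 h(x) = C1*exp(3*li(x)/2)


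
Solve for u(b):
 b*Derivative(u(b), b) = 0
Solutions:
 u(b) = C1


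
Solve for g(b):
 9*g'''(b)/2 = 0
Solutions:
 g(b) = C1 + C2*b + C3*b^2


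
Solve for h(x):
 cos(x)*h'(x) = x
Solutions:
 h(x) = C1 + Integral(x/cos(x), x)


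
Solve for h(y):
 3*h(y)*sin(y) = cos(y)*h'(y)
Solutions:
 h(y) = C1/cos(y)^3


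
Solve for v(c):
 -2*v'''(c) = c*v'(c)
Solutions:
 v(c) = C1 + Integral(C2*airyai(-2^(2/3)*c/2) + C3*airybi(-2^(2/3)*c/2), c)


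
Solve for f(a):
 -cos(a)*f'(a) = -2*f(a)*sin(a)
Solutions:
 f(a) = C1/cos(a)^2


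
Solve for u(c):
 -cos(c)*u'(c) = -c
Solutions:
 u(c) = C1 + Integral(c/cos(c), c)


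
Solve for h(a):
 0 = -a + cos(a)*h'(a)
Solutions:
 h(a) = C1 + Integral(a/cos(a), a)


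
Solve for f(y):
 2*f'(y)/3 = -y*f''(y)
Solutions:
 f(y) = C1 + C2*y^(1/3)


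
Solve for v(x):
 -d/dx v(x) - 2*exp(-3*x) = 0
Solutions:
 v(x) = C1 + 2*exp(-3*x)/3


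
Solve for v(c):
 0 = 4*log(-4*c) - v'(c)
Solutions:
 v(c) = C1 + 4*c*log(-c) + 4*c*(-1 + 2*log(2))


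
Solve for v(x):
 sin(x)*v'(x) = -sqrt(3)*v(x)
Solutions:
 v(x) = C1*(cos(x) + 1)^(sqrt(3)/2)/(cos(x) - 1)^(sqrt(3)/2)


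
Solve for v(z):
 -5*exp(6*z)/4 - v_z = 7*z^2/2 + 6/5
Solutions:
 v(z) = C1 - 7*z^3/6 - 6*z/5 - 5*exp(6*z)/24


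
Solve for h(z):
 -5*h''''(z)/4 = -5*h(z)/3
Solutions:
 h(z) = C1*exp(-sqrt(2)*3^(3/4)*z/3) + C2*exp(sqrt(2)*3^(3/4)*z/3) + C3*sin(sqrt(2)*3^(3/4)*z/3) + C4*cos(sqrt(2)*3^(3/4)*z/3)


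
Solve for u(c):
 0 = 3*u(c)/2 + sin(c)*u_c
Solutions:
 u(c) = C1*(cos(c) + 1)^(3/4)/(cos(c) - 1)^(3/4)


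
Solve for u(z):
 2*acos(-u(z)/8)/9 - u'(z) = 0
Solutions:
 Integral(1/acos(-_y/8), (_y, u(z))) = C1 + 2*z/9


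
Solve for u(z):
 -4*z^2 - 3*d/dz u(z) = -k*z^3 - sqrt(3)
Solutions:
 u(z) = C1 + k*z^4/12 - 4*z^3/9 + sqrt(3)*z/3


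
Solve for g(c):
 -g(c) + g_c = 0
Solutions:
 g(c) = C1*exp(c)


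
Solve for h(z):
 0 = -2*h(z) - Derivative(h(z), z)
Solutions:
 h(z) = C1*exp(-2*z)


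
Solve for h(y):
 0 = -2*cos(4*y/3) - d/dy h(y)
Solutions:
 h(y) = C1 - 3*sin(4*y/3)/2


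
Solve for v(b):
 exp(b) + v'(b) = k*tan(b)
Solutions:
 v(b) = C1 - k*log(cos(b)) - exp(b)


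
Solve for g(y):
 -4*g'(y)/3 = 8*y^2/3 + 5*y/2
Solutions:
 g(y) = C1 - 2*y^3/3 - 15*y^2/16


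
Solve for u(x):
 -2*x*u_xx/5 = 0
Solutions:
 u(x) = C1 + C2*x


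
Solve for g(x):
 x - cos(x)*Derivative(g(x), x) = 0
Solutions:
 g(x) = C1 + Integral(x/cos(x), x)


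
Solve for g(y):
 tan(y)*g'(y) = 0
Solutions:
 g(y) = C1


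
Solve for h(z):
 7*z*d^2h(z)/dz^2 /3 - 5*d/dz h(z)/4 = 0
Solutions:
 h(z) = C1 + C2*z^(43/28)


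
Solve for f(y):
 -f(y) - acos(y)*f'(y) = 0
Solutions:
 f(y) = C1*exp(-Integral(1/acos(y), y))


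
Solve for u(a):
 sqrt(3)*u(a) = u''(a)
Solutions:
 u(a) = C1*exp(-3^(1/4)*a) + C2*exp(3^(1/4)*a)


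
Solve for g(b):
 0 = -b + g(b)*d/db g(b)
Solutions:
 g(b) = -sqrt(C1 + b^2)
 g(b) = sqrt(C1 + b^2)


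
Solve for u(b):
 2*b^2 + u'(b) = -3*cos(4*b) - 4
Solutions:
 u(b) = C1 - 2*b^3/3 - 4*b - 3*sin(4*b)/4


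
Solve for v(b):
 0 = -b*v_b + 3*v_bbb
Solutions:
 v(b) = C1 + Integral(C2*airyai(3^(2/3)*b/3) + C3*airybi(3^(2/3)*b/3), b)


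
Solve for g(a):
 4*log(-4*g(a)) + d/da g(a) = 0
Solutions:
 Integral(1/(log(-_y) + 2*log(2)), (_y, g(a)))/4 = C1 - a


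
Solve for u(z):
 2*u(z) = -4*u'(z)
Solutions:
 u(z) = C1*exp(-z/2)


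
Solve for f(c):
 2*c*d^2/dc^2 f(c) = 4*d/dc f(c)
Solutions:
 f(c) = C1 + C2*c^3


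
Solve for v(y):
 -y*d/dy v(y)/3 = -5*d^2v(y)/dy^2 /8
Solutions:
 v(y) = C1 + C2*erfi(2*sqrt(15)*y/15)


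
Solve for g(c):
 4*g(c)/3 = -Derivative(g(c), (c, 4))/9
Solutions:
 g(c) = (C1*sin(3^(1/4)*c) + C2*cos(3^(1/4)*c))*exp(-3^(1/4)*c) + (C3*sin(3^(1/4)*c) + C4*cos(3^(1/4)*c))*exp(3^(1/4)*c)


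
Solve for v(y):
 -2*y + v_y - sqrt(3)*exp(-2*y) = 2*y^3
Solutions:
 v(y) = C1 + y^4/2 + y^2 - sqrt(3)*exp(-2*y)/2


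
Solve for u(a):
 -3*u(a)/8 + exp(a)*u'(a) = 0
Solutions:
 u(a) = C1*exp(-3*exp(-a)/8)


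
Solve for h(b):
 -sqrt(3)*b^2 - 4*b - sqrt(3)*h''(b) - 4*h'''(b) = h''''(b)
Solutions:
 h(b) = C1 + C2*b + C3*exp(b*(-2 + sqrt(4 - sqrt(3)))) + C4*exp(-b*(sqrt(4 - sqrt(3)) + 2)) - b^4/12 + 2*sqrt(3)*b^3/9 + b^2*(-8 + sqrt(3))/3


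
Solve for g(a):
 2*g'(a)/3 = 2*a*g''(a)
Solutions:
 g(a) = C1 + C2*a^(4/3)


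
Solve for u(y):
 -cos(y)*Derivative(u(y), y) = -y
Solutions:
 u(y) = C1 + Integral(y/cos(y), y)


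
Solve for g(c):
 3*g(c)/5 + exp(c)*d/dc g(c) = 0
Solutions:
 g(c) = C1*exp(3*exp(-c)/5)


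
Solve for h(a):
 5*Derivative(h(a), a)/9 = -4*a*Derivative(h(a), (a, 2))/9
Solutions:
 h(a) = C1 + C2/a^(1/4)


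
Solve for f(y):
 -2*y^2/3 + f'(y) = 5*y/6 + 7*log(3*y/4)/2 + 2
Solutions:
 f(y) = C1 + 2*y^3/9 + 5*y^2/12 + 7*y*log(y)/2 - 7*y*log(2) - 3*y/2 + 7*y*log(3)/2


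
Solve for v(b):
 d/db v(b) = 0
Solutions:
 v(b) = C1


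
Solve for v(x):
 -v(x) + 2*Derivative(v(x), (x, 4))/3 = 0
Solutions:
 v(x) = C1*exp(-2^(3/4)*3^(1/4)*x/2) + C2*exp(2^(3/4)*3^(1/4)*x/2) + C3*sin(2^(3/4)*3^(1/4)*x/2) + C4*cos(2^(3/4)*3^(1/4)*x/2)


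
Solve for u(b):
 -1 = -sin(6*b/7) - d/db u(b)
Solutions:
 u(b) = C1 + b + 7*cos(6*b/7)/6


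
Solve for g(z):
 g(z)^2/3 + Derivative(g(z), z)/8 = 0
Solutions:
 g(z) = 3/(C1 + 8*z)


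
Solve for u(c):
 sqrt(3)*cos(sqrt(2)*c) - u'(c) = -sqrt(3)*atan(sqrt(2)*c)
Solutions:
 u(c) = C1 + sqrt(3)*(c*atan(sqrt(2)*c) - sqrt(2)*log(2*c^2 + 1)/4) + sqrt(6)*sin(sqrt(2)*c)/2


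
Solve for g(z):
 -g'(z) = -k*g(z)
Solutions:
 g(z) = C1*exp(k*z)


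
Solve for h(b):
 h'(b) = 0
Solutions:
 h(b) = C1


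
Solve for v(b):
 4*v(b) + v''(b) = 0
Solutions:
 v(b) = C1*sin(2*b) + C2*cos(2*b)


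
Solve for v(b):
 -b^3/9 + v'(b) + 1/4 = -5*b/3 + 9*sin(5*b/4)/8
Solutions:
 v(b) = C1 + b^4/36 - 5*b^2/6 - b/4 - 9*cos(5*b/4)/10


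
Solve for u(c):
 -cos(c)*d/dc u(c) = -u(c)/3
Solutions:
 u(c) = C1*(sin(c) + 1)^(1/6)/(sin(c) - 1)^(1/6)


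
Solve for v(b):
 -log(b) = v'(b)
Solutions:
 v(b) = C1 - b*log(b) + b


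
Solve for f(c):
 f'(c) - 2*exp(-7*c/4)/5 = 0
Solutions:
 f(c) = C1 - 8*exp(-7*c/4)/35


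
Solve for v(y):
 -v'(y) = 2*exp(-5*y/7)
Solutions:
 v(y) = C1 + 14*exp(-5*y/7)/5


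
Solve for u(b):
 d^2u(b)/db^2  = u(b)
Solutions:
 u(b) = C1*exp(-b) + C2*exp(b)


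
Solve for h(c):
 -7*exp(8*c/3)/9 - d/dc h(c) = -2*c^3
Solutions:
 h(c) = C1 + c^4/2 - 7*exp(8*c/3)/24


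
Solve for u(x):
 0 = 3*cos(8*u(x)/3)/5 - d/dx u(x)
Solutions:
 -3*x/5 - 3*log(sin(8*u(x)/3) - 1)/16 + 3*log(sin(8*u(x)/3) + 1)/16 = C1


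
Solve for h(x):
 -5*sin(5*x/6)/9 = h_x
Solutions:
 h(x) = C1 + 2*cos(5*x/6)/3


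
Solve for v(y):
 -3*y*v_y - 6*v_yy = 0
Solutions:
 v(y) = C1 + C2*erf(y/2)


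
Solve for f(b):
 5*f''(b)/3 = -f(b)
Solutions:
 f(b) = C1*sin(sqrt(15)*b/5) + C2*cos(sqrt(15)*b/5)


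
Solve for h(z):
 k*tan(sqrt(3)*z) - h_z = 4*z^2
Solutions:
 h(z) = C1 - sqrt(3)*k*log(cos(sqrt(3)*z))/3 - 4*z^3/3


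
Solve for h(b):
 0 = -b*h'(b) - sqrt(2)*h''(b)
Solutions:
 h(b) = C1 + C2*erf(2^(1/4)*b/2)


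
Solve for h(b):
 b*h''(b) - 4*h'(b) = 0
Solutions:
 h(b) = C1 + C2*b^5


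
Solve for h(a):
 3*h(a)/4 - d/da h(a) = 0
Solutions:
 h(a) = C1*exp(3*a/4)


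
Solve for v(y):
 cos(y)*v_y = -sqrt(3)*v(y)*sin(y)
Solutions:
 v(y) = C1*cos(y)^(sqrt(3))


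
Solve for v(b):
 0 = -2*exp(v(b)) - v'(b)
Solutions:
 v(b) = log(1/(C1 + 2*b))


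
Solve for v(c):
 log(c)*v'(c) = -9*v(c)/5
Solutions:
 v(c) = C1*exp(-9*li(c)/5)


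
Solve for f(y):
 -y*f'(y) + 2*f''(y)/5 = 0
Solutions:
 f(y) = C1 + C2*erfi(sqrt(5)*y/2)


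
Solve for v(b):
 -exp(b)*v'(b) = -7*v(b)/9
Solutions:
 v(b) = C1*exp(-7*exp(-b)/9)


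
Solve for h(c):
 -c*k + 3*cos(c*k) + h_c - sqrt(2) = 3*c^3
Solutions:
 h(c) = C1 + 3*c^4/4 + c^2*k/2 + sqrt(2)*c - 3*sin(c*k)/k


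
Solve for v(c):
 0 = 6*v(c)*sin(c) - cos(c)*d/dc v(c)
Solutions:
 v(c) = C1/cos(c)^6


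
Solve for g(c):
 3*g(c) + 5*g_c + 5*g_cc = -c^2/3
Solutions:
 g(c) = -c^2/9 + 10*c/27 + (C1*sin(sqrt(35)*c/10) + C2*cos(sqrt(35)*c/10))*exp(-c/2) - 20/81


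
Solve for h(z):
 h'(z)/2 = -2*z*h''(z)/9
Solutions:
 h(z) = C1 + C2/z^(5/4)


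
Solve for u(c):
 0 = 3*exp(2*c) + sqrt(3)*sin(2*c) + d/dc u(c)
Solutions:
 u(c) = C1 - 3*exp(2*c)/2 + sqrt(3)*cos(2*c)/2


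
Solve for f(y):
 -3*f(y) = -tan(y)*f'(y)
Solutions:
 f(y) = C1*sin(y)^3


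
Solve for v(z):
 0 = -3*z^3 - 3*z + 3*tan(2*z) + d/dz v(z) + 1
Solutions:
 v(z) = C1 + 3*z^4/4 + 3*z^2/2 - z + 3*log(cos(2*z))/2


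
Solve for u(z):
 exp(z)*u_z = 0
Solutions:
 u(z) = C1


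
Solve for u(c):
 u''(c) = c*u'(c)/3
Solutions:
 u(c) = C1 + C2*erfi(sqrt(6)*c/6)


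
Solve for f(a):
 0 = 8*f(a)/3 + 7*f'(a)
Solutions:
 f(a) = C1*exp(-8*a/21)


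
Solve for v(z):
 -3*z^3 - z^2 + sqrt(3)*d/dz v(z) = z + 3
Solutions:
 v(z) = C1 + sqrt(3)*z^4/4 + sqrt(3)*z^3/9 + sqrt(3)*z^2/6 + sqrt(3)*z


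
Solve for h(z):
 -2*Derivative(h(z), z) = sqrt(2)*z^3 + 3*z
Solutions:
 h(z) = C1 - sqrt(2)*z^4/8 - 3*z^2/4


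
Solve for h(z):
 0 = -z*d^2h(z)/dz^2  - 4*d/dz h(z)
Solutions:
 h(z) = C1 + C2/z^3


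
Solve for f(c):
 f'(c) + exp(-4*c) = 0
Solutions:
 f(c) = C1 + exp(-4*c)/4


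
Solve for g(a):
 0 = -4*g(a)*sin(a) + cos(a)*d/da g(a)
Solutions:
 g(a) = C1/cos(a)^4


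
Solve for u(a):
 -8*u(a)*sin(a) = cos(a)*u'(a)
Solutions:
 u(a) = C1*cos(a)^8


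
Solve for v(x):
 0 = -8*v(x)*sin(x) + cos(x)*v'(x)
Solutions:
 v(x) = C1/cos(x)^8


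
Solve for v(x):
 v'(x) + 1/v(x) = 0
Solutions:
 v(x) = -sqrt(C1 - 2*x)
 v(x) = sqrt(C1 - 2*x)


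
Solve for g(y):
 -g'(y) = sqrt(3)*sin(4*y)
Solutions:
 g(y) = C1 + sqrt(3)*cos(4*y)/4


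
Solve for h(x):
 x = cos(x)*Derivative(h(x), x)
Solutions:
 h(x) = C1 + Integral(x/cos(x), x)


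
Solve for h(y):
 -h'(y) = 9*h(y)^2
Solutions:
 h(y) = 1/(C1 + 9*y)


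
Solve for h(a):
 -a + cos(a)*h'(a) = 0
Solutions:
 h(a) = C1 + Integral(a/cos(a), a)


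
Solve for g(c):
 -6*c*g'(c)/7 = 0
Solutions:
 g(c) = C1


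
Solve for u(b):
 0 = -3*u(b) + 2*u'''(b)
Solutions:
 u(b) = C3*exp(2^(2/3)*3^(1/3)*b/2) + (C1*sin(2^(2/3)*3^(5/6)*b/4) + C2*cos(2^(2/3)*3^(5/6)*b/4))*exp(-2^(2/3)*3^(1/3)*b/4)


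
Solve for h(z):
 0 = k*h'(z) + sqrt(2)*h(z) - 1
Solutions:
 h(z) = C1*exp(-sqrt(2)*z/k) + sqrt(2)/2


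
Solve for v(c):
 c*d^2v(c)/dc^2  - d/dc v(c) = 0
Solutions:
 v(c) = C1 + C2*c^2


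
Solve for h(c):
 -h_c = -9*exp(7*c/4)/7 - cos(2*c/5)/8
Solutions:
 h(c) = C1 + 36*exp(7*c/4)/49 + 5*sin(2*c/5)/16


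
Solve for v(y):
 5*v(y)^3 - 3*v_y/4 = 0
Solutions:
 v(y) = -sqrt(6)*sqrt(-1/(C1 + 20*y))/2
 v(y) = sqrt(6)*sqrt(-1/(C1 + 20*y))/2


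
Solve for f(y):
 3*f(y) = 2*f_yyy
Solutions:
 f(y) = C3*exp(2^(2/3)*3^(1/3)*y/2) + (C1*sin(2^(2/3)*3^(5/6)*y/4) + C2*cos(2^(2/3)*3^(5/6)*y/4))*exp(-2^(2/3)*3^(1/3)*y/4)


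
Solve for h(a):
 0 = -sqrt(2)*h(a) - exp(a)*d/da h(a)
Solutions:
 h(a) = C1*exp(sqrt(2)*exp(-a))


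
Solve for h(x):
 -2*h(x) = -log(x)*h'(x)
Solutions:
 h(x) = C1*exp(2*li(x))


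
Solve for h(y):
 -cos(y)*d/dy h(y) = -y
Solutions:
 h(y) = C1 + Integral(y/cos(y), y)


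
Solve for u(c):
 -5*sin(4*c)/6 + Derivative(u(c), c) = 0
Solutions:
 u(c) = C1 - 5*cos(4*c)/24


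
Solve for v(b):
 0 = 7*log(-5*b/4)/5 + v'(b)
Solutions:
 v(b) = C1 - 7*b*log(-b)/5 + 7*b*(-log(5) + 1 + 2*log(2))/5


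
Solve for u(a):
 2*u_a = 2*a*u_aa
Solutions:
 u(a) = C1 + C2*a^2


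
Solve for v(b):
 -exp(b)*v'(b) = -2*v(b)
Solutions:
 v(b) = C1*exp(-2*exp(-b))


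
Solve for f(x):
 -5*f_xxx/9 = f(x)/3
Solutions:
 f(x) = C3*exp(-3^(1/3)*5^(2/3)*x/5) + (C1*sin(3^(5/6)*5^(2/3)*x/10) + C2*cos(3^(5/6)*5^(2/3)*x/10))*exp(3^(1/3)*5^(2/3)*x/10)


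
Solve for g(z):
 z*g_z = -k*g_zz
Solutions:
 g(z) = C1 + C2*sqrt(k)*erf(sqrt(2)*z*sqrt(1/k)/2)


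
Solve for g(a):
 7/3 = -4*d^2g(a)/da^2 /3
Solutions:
 g(a) = C1 + C2*a - 7*a^2/8


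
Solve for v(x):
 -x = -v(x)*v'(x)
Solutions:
 v(x) = -sqrt(C1 + x^2)
 v(x) = sqrt(C1 + x^2)


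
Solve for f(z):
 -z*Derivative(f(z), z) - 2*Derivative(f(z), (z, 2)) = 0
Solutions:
 f(z) = C1 + C2*erf(z/2)


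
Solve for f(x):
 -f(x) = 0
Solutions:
 f(x) = 0


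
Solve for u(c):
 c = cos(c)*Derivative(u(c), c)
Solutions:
 u(c) = C1 + Integral(c/cos(c), c)


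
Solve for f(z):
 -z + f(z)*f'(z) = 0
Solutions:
 f(z) = -sqrt(C1 + z^2)
 f(z) = sqrt(C1 + z^2)


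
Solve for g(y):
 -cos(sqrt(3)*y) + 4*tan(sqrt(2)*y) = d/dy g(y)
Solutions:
 g(y) = C1 - 2*sqrt(2)*log(cos(sqrt(2)*y)) - sqrt(3)*sin(sqrt(3)*y)/3


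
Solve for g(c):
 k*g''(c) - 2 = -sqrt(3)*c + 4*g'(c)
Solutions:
 g(c) = C1 + C2*exp(4*c/k) + sqrt(3)*c^2/8 + sqrt(3)*c*k/16 - c/2


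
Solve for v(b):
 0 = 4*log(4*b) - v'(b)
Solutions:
 v(b) = C1 + 4*b*log(b) - 4*b + b*log(256)


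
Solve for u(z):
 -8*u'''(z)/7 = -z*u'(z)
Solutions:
 u(z) = C1 + Integral(C2*airyai(7^(1/3)*z/2) + C3*airybi(7^(1/3)*z/2), z)


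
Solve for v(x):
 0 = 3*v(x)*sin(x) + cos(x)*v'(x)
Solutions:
 v(x) = C1*cos(x)^3


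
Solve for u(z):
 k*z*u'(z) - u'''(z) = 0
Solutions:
 u(z) = C1 + Integral(C2*airyai(k^(1/3)*z) + C3*airybi(k^(1/3)*z), z)


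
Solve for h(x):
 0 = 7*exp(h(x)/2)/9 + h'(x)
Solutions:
 h(x) = 2*log(1/(C1 + 7*x)) + 2*log(18)


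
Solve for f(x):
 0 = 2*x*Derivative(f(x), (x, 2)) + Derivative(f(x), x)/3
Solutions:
 f(x) = C1 + C2*x^(5/6)


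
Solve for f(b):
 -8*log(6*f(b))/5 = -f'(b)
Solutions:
 -5*Integral(1/(log(_y) + log(6)), (_y, f(b)))/8 = C1 - b


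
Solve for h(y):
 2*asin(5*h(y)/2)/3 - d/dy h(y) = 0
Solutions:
 Integral(1/asin(5*_y/2), (_y, h(y))) = C1 + 2*y/3


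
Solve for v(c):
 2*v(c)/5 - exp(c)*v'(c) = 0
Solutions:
 v(c) = C1*exp(-2*exp(-c)/5)


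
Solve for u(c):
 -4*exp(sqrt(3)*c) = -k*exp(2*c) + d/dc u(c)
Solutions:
 u(c) = C1 + k*exp(2*c)/2 - 4*sqrt(3)*exp(sqrt(3)*c)/3


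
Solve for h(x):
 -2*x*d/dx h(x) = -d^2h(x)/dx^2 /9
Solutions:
 h(x) = C1 + C2*erfi(3*x)


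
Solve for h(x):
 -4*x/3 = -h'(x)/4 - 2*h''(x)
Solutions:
 h(x) = C1 + C2*exp(-x/8) + 8*x^2/3 - 128*x/3


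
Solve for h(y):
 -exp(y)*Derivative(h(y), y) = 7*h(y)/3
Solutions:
 h(y) = C1*exp(7*exp(-y)/3)


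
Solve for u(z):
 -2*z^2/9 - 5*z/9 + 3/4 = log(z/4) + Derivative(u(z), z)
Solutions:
 u(z) = C1 - 2*z^3/27 - 5*z^2/18 - z*log(z) + 2*z*log(2) + 7*z/4


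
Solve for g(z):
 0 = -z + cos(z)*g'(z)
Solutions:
 g(z) = C1 + Integral(z/cos(z), z)


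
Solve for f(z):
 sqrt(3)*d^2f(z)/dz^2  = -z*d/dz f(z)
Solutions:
 f(z) = C1 + C2*erf(sqrt(2)*3^(3/4)*z/6)


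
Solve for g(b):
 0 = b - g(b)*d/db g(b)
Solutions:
 g(b) = -sqrt(C1 + b^2)
 g(b) = sqrt(C1 + b^2)


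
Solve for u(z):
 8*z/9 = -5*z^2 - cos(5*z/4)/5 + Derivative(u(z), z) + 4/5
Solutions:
 u(z) = C1 + 5*z^3/3 + 4*z^2/9 - 4*z/5 + 4*sin(5*z/4)/25


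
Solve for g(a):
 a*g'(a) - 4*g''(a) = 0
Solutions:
 g(a) = C1 + C2*erfi(sqrt(2)*a/4)


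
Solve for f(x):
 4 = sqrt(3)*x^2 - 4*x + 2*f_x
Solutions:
 f(x) = C1 - sqrt(3)*x^3/6 + x^2 + 2*x


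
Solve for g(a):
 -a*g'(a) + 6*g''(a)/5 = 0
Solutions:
 g(a) = C1 + C2*erfi(sqrt(15)*a/6)


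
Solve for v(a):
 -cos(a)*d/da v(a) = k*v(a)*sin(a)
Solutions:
 v(a) = C1*exp(k*log(cos(a)))


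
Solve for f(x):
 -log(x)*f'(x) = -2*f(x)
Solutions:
 f(x) = C1*exp(2*li(x))


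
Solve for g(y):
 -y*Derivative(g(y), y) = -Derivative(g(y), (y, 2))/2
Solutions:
 g(y) = C1 + C2*erfi(y)


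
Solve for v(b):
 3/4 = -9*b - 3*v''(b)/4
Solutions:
 v(b) = C1 + C2*b - 2*b^3 - b^2/2


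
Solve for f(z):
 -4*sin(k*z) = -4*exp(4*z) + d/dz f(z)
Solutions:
 f(z) = C1 + exp(4*z) + 4*cos(k*z)/k


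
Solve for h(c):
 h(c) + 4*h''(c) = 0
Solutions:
 h(c) = C1*sin(c/2) + C2*cos(c/2)


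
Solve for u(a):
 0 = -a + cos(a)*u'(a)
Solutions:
 u(a) = C1 + Integral(a/cos(a), a)


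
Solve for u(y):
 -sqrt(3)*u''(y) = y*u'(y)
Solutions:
 u(y) = C1 + C2*erf(sqrt(2)*3^(3/4)*y/6)


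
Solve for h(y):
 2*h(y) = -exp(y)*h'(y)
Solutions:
 h(y) = C1*exp(2*exp(-y))


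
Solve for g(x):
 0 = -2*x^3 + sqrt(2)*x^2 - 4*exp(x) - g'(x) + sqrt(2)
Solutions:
 g(x) = C1 - x^4/2 + sqrt(2)*x^3/3 + sqrt(2)*x - 4*exp(x)


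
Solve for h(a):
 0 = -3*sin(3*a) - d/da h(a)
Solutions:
 h(a) = C1 + cos(3*a)


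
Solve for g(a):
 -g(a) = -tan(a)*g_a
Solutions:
 g(a) = C1*sin(a)


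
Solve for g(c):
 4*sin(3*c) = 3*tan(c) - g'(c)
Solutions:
 g(c) = C1 - 3*log(cos(c)) + 4*cos(3*c)/3


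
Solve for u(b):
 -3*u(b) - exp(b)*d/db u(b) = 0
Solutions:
 u(b) = C1*exp(3*exp(-b))


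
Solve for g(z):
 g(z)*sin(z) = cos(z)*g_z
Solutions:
 g(z) = C1/cos(z)


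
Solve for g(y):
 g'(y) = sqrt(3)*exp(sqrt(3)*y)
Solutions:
 g(y) = C1 + exp(sqrt(3)*y)


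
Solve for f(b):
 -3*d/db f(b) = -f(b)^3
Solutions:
 f(b) = -sqrt(6)*sqrt(-1/(C1 + b))/2
 f(b) = sqrt(6)*sqrt(-1/(C1 + b))/2


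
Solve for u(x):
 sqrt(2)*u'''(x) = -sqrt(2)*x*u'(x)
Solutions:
 u(x) = C1 + Integral(C2*airyai(-x) + C3*airybi(-x), x)


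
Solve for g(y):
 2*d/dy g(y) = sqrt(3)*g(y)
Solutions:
 g(y) = C1*exp(sqrt(3)*y/2)


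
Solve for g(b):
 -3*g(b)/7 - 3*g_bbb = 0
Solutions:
 g(b) = C3*exp(-7^(2/3)*b/7) + (C1*sin(sqrt(3)*7^(2/3)*b/14) + C2*cos(sqrt(3)*7^(2/3)*b/14))*exp(7^(2/3)*b/14)


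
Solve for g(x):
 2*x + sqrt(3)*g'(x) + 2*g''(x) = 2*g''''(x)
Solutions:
 g(x) = C1 + C2*exp(-2^(1/3)*sqrt(3)*x*(2*2^(1/3)/(sqrt(65) + 9)^(1/3) + (sqrt(65) + 9)^(1/3))/12)*sin(2^(1/3)*x*(-(sqrt(65) + 9)^(1/3) + 2*2^(1/3)/(sqrt(65) + 9)^(1/3))/4) + C3*exp(-2^(1/3)*sqrt(3)*x*(2*2^(1/3)/(sqrt(65) + 9)^(1/3) + (sqrt(65) + 9)^(1/3))/12)*cos(2^(1/3)*x*(-(sqrt(65) + 9)^(1/3) + 2*2^(1/3)/(sqrt(65) + 9)^(1/3))/4) + C4*exp(2^(1/3)*sqrt(3)*x*(2*2^(1/3)/(sqrt(65) + 9)^(1/3) + (sqrt(65) + 9)^(1/3))/6) - sqrt(3)*x^2/3 + 4*x/3


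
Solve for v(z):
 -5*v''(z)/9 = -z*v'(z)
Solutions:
 v(z) = C1 + C2*erfi(3*sqrt(10)*z/10)


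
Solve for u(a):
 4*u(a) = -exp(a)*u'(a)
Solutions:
 u(a) = C1*exp(4*exp(-a))


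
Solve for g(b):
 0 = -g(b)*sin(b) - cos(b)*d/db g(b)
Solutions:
 g(b) = C1*cos(b)


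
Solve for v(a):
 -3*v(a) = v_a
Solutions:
 v(a) = C1*exp(-3*a)


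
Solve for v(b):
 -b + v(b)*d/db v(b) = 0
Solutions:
 v(b) = -sqrt(C1 + b^2)
 v(b) = sqrt(C1 + b^2)


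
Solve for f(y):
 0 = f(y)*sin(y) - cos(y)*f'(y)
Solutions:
 f(y) = C1/cos(y)


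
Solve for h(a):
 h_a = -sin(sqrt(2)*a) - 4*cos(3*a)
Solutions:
 h(a) = C1 - 4*sin(3*a)/3 + sqrt(2)*cos(sqrt(2)*a)/2


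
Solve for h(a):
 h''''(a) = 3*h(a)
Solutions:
 h(a) = C1*exp(-3^(1/4)*a) + C2*exp(3^(1/4)*a) + C3*sin(3^(1/4)*a) + C4*cos(3^(1/4)*a)


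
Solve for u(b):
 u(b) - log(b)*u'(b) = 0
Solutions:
 u(b) = C1*exp(li(b))


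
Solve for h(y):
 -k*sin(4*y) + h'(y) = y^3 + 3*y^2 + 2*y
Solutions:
 h(y) = C1 - k*cos(4*y)/4 + y^4/4 + y^3 + y^2


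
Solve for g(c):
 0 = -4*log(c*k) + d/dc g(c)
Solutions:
 g(c) = C1 + 4*c*log(c*k) - 4*c


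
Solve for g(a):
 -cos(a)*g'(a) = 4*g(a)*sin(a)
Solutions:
 g(a) = C1*cos(a)^4


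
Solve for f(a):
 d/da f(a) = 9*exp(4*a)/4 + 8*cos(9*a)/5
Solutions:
 f(a) = C1 + 9*exp(4*a)/16 + 8*sin(9*a)/45


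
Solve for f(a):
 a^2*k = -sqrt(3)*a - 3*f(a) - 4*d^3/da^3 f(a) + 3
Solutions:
 f(a) = C3*exp(-6^(1/3)*a/2) - a^2*k/3 - sqrt(3)*a/3 + (C1*sin(2^(1/3)*3^(5/6)*a/4) + C2*cos(2^(1/3)*3^(5/6)*a/4))*exp(6^(1/3)*a/4) + 1


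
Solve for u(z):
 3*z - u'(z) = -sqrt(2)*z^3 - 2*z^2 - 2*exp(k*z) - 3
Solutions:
 u(z) = C1 + sqrt(2)*z^4/4 + 2*z^3/3 + 3*z^2/2 + 3*z + 2*exp(k*z)/k


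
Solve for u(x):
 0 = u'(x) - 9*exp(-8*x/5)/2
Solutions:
 u(x) = C1 - 45*exp(-8*x/5)/16


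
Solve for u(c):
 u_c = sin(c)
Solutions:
 u(c) = C1 - cos(c)


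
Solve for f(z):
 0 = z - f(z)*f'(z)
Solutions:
 f(z) = -sqrt(C1 + z^2)
 f(z) = sqrt(C1 + z^2)


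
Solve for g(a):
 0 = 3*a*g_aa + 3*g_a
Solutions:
 g(a) = C1 + C2*log(a)


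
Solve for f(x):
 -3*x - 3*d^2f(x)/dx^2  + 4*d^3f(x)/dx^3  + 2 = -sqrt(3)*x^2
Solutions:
 f(x) = C1 + C2*x + C3*exp(3*x/4) + sqrt(3)*x^4/36 + x^3*(-9 + 8*sqrt(3))/54 + x^2*(-9 + 16*sqrt(3))/27


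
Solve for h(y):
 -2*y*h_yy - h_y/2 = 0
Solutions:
 h(y) = C1 + C2*y^(3/4)


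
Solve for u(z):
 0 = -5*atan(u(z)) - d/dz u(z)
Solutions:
 Integral(1/atan(_y), (_y, u(z))) = C1 - 5*z
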